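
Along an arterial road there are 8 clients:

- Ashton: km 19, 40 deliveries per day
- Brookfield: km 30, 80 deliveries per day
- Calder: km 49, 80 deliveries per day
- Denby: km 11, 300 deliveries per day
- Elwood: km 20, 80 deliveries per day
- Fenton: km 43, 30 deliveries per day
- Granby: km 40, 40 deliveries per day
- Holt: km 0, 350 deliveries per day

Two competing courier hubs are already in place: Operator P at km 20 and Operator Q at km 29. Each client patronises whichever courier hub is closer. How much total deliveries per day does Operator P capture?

770

The indifferent point is the midpoint (20+29)/2 = 24.5; clients left of it (closer to Operator P at 20) go to Operator P, those right go to Operator Q.
  Holt at 0 (w=350) → Operator P
  Denby at 11 (w=300) → Operator P
  Ashton at 19 (w=40) → Operator P
  Elwood at 20 (w=80) → Operator P
  Brookfield at 30 (w=80) → Operator Q
  Granby at 40 (w=40) → Operator Q
  Fenton at 43 (w=30) → Operator Q
  Calder at 49 (w=80) → Operator Q
Operator P captures 770; Operator Q captures 230.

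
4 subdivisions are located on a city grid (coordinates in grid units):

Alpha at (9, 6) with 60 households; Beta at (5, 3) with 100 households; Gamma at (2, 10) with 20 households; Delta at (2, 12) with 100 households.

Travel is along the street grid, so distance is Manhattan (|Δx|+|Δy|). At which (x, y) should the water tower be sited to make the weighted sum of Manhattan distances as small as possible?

Manhattan distance separates: Σwᵢ(|x−xᵢ|+|y−yᵢ|) = Σwᵢ|x−xᵢ| + Σwᵢ|y−yᵢ|, so x and y are optimised independently as 1-D weighted medians.
Total weight W = 280; half = 140.
x-coordinate, sorted with cumulative weight:
  x=2 (Gamma, w=20) cum 20
  x=2 (Delta, w=100) cum 120
  x=5 (Beta, w=100) cum 220  ← median
  x=9 (Alpha, w=60) cum 280
⇒ x* = 5
y-coordinate, sorted with cumulative weight:
  y=3 (Beta, w=100) cum 100
  y=6 (Alpha, w=60) cum 160  ← median
  y=10 (Gamma, w=20) cum 180
  y=12 (Delta, w=100) cum 280
⇒ y* = 6

(5, 6)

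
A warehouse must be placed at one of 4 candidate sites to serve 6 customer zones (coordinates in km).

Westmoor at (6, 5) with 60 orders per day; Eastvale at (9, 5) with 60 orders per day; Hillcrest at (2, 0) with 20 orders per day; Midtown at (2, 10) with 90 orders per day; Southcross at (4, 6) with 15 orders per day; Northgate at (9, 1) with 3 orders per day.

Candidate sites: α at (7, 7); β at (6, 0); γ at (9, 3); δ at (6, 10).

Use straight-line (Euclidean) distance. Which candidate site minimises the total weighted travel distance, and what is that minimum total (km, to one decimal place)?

α, total 1067.1 km

Total weighted distance at each candidate:
  α (7, 7): total = 1067.1
  β (6, 0): total = 1803.5
  γ (9, 3): total = 1473.1
  δ (6, 10): total = 1320.8
Minimum is at α with total 1067.1 km.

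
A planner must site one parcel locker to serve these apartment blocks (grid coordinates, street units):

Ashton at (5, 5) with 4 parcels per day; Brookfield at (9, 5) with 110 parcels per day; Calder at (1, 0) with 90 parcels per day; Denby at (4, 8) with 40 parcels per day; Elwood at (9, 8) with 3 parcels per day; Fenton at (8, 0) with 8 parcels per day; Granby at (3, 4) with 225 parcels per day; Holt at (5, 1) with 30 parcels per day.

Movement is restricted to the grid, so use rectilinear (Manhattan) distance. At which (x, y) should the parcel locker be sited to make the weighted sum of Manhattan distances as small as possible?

(3, 4)

Manhattan distance separates: Σwᵢ(|x−xᵢ|+|y−yᵢ|) = Σwᵢ|x−xᵢ| + Σwᵢ|y−yᵢ|, so x and y are optimised independently as 1-D weighted medians.
Total weight W = 510; half = 255.
x-coordinate, sorted with cumulative weight:
  x=1 (Calder, w=90) cum 90
  x=3 (Granby, w=225) cum 315  ← median
  x=4 (Denby, w=40) cum 355
  x=5 (Ashton, w=4) cum 359
  x=5 (Holt, w=30) cum 389
  x=8 (Fenton, w=8) cum 397
  x=9 (Brookfield, w=110) cum 507
  x=9 (Elwood, w=3) cum 510
⇒ x* = 3
y-coordinate, sorted with cumulative weight:
  y=0 (Calder, w=90) cum 90
  y=0 (Fenton, w=8) cum 98
  y=1 (Holt, w=30) cum 128
  y=4 (Granby, w=225) cum 353  ← median
  y=5 (Ashton, w=4) cum 357
  y=5 (Brookfield, w=110) cum 467
  y=8 (Denby, w=40) cum 507
  y=8 (Elwood, w=3) cum 510
⇒ y* = 4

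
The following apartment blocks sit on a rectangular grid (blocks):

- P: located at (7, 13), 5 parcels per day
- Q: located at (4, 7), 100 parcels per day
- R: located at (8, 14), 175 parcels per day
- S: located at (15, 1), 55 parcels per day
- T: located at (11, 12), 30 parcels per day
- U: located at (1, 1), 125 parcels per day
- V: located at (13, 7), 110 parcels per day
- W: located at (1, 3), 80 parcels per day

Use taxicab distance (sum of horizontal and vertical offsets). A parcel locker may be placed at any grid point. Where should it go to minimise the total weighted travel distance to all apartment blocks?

Manhattan distance separates: Σwᵢ(|x−xᵢ|+|y−yᵢ|) = Σwᵢ|x−xᵢ| + Σwᵢ|y−yᵢ|, so x and y are optimised independently as 1-D weighted medians.
Total weight W = 680; half = 340.
x-coordinate, sorted with cumulative weight:
  x=1 (U, w=125) cum 125
  x=1 (W, w=80) cum 205
  x=4 (Q, w=100) cum 305
  x=7 (P, w=5) cum 310
  x=8 (R, w=175) cum 485  ← median
  x=11 (T, w=30) cum 515
  x=13 (V, w=110) cum 625
  x=15 (S, w=55) cum 680
⇒ x* = 8
y-coordinate, sorted with cumulative weight:
  y=1 (S, w=55) cum 55
  y=1 (U, w=125) cum 180
  y=3 (W, w=80) cum 260
  y=7 (Q, w=100) cum 360  ← median
  y=7 (V, w=110) cum 470
  y=12 (T, w=30) cum 500
  y=13 (P, w=5) cum 505
  y=14 (R, w=175) cum 680
⇒ y* = 7

(8, 7)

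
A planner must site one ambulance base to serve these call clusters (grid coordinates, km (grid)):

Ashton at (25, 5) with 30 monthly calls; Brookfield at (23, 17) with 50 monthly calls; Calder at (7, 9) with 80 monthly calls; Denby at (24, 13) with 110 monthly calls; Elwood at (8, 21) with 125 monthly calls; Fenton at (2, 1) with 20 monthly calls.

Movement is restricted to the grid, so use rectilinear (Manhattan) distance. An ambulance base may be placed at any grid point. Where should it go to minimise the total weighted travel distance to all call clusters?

Manhattan distance separates: Σwᵢ(|x−xᵢ|+|y−yᵢ|) = Σwᵢ|x−xᵢ| + Σwᵢ|y−yᵢ|, so x and y are optimised independently as 1-D weighted medians.
Total weight W = 415; half = 207.5.
x-coordinate, sorted with cumulative weight:
  x=2 (Fenton, w=20) cum 20
  x=7 (Calder, w=80) cum 100
  x=8 (Elwood, w=125) cum 225  ← median
  x=23 (Brookfield, w=50) cum 275
  x=24 (Denby, w=110) cum 385
  x=25 (Ashton, w=30) cum 415
⇒ x* = 8
y-coordinate, sorted with cumulative weight:
  y=1 (Fenton, w=20) cum 20
  y=5 (Ashton, w=30) cum 50
  y=9 (Calder, w=80) cum 130
  y=13 (Denby, w=110) cum 240  ← median
  y=17 (Brookfield, w=50) cum 290
  y=21 (Elwood, w=125) cum 415
⇒ y* = 13

(8, 13)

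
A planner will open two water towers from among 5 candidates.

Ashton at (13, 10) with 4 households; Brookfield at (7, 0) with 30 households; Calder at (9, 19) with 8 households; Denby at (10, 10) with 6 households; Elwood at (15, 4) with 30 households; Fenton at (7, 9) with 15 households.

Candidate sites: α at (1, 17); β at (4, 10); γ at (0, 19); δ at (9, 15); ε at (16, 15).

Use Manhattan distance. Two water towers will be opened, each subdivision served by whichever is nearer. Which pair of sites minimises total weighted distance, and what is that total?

{β, ε}, total 966

Evaluate every pair (each demand assigned to the nearer of the two):
  {β, ε}: total = 966
  {β, δ}: total = 1064
  {δ, ε}: total = 1090
  {β, γ}: total = 1104
  {α, β}: total = 1112
  {α, δ}: total = 1244
  {γ, δ}: total = 1244
  {α, ε}: total = 1438
  {γ, ε}: total = 1475
  {α, γ}: total = 1954
Best pair: {β, ε} with total 966.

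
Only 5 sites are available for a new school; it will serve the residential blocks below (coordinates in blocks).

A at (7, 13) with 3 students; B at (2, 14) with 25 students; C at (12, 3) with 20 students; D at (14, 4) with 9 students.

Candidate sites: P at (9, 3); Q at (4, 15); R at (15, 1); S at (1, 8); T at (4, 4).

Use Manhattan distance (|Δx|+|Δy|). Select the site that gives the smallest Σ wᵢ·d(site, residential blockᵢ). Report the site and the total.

P, total 600 blocks

Total weighted distance at each candidate:
  P (9, 3): total = 600
  Q (4, 15): total = 679
  R (15, 1): total = 846
  S (1, 8): total = 681
  T (4, 4): total = 606
Minimum is at P with total 600 blocks.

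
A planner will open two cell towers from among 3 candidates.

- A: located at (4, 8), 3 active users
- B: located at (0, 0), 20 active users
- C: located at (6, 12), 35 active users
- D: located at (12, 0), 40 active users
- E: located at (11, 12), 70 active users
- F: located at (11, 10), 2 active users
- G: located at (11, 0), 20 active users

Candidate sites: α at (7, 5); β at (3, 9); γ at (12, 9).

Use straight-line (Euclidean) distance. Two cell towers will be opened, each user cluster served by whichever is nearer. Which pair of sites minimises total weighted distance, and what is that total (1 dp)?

{α, γ}, total 1054.7

Evaluate every pair (each demand assigned to the nearer of the two):
  {α, γ}: total = 1054.7
  {β, γ}: total = 1107.8
  {α, β}: total = 1312.9
Best pair: {α, γ} with total 1054.7.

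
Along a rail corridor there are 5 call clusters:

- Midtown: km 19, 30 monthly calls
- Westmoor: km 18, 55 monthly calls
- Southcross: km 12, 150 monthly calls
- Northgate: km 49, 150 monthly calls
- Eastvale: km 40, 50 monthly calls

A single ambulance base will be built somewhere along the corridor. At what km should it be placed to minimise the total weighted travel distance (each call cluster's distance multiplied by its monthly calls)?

For a sum of weighted absolute distances on a line, the optimum is the weighted median (not the mean). Total weight W = 435; half-weight = 217.5.
Sort by position and accumulate weight:
  km 12 (Southcross, w=150) → cum 150
  km 18 (Westmoor, w=55) → cum 205
  km 19 (Midtown, w=30) → cum 235  ≥ 217.5 → median here
  km 40 (Eastvale, w=50) → cum 285
  km 49 (Northgate, w=150) → cum 435
Optimal location: km 19.

x = 19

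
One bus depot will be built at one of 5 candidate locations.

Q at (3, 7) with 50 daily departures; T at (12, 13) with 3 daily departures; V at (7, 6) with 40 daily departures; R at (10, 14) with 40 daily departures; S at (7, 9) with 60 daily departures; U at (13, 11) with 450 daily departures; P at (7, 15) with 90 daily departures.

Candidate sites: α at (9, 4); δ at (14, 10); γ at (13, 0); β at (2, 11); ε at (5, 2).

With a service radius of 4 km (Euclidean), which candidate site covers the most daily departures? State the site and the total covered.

Coverage radius r = 4 km; a point is covered iff (Δx)²+(Δy)² ≤ 4² = 16.
  α (9, 4): covers {V} → 40
  δ (14, 10): covers {T, U} → 453
  γ (13, 0): covers {none} → 0
  β (2, 11): covers {none} → 0
  ε (5, 2): covers {none} → 0
Maximum coverage at δ: 453 daily departures.

δ, covering 453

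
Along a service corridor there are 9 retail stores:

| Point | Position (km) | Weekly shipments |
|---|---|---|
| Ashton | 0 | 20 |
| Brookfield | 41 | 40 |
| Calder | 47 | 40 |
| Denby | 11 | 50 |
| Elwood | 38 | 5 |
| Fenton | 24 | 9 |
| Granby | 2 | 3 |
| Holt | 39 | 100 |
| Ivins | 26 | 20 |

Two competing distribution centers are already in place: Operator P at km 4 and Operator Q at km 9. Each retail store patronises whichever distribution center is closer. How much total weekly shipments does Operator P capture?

23

The indifferent point is the midpoint (4+9)/2 = 6.5; retail stores left of it (closer to Operator P at 4) go to Operator P, those right go to Operator Q.
  Ashton at 0 (w=20) → Operator P
  Granby at 2 (w=3) → Operator P
  Denby at 11 (w=50) → Operator Q
  Fenton at 24 (w=9) → Operator Q
  Ivins at 26 (w=20) → Operator Q
  Elwood at 38 (w=5) → Operator Q
  Holt at 39 (w=100) → Operator Q
  Brookfield at 41 (w=40) → Operator Q
  Calder at 47 (w=40) → Operator Q
Operator P captures 23; Operator Q captures 264.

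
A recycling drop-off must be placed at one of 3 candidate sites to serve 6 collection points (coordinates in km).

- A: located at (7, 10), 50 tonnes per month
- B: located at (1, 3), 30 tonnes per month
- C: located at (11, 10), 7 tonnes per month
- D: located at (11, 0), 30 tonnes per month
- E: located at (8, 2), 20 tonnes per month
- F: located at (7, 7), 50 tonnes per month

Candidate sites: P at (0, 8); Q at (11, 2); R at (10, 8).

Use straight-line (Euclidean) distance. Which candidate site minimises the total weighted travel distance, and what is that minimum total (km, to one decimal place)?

R, total 1031.3 km

Total weighted distance at each candidate:
  P (0, 8): total = 1556.8
  Q (11, 2): total = 1244.9
  R (10, 8): total = 1031.3
Minimum is at R with total 1031.3 km.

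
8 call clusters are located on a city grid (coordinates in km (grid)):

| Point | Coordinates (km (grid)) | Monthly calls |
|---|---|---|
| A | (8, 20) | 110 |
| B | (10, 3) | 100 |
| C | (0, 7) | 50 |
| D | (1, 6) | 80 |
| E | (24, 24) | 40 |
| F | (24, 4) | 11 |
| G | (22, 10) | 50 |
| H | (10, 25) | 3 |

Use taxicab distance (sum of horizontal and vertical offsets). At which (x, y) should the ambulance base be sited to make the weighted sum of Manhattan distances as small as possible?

Manhattan distance separates: Σwᵢ(|x−xᵢ|+|y−yᵢ|) = Σwᵢ|x−xᵢ| + Σwᵢ|y−yᵢ|, so x and y are optimised independently as 1-D weighted medians.
Total weight W = 444; half = 222.
x-coordinate, sorted with cumulative weight:
  x=0 (C, w=50) cum 50
  x=1 (D, w=80) cum 130
  x=8 (A, w=110) cum 240  ← median
  x=10 (B, w=100) cum 340
  x=10 (H, w=3) cum 343
  x=22 (G, w=50) cum 393
  x=24 (E, w=40) cum 433
  x=24 (F, w=11) cum 444
⇒ x* = 8
y-coordinate, sorted with cumulative weight:
  y=3 (B, w=100) cum 100
  y=4 (F, w=11) cum 111
  y=6 (D, w=80) cum 191
  y=7 (C, w=50) cum 241  ← median
  y=10 (G, w=50) cum 291
  y=20 (A, w=110) cum 401
  y=24 (E, w=40) cum 441
  y=25 (H, w=3) cum 444
⇒ y* = 7

(8, 7)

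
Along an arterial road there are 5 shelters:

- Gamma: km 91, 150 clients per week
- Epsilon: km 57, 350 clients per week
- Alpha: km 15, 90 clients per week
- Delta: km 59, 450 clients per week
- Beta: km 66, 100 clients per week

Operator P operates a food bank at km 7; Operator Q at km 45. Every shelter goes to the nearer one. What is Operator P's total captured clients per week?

The indifferent point is the midpoint (7+45)/2 = 26; shelters left of it (closer to Operator P at 7) go to Operator P, those right go to Operator Q.
  Alpha at 15 (w=90) → Operator P
  Epsilon at 57 (w=350) → Operator Q
  Delta at 59 (w=450) → Operator Q
  Beta at 66 (w=100) → Operator Q
  Gamma at 91 (w=150) → Operator Q
Operator P captures 90; Operator Q captures 1050.

90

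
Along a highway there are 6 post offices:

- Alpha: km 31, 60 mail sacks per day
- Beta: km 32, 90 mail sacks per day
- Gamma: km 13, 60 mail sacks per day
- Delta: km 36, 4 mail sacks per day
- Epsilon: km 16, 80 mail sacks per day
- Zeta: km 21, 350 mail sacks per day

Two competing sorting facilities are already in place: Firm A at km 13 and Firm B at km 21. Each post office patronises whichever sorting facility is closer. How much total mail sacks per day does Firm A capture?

140

The indifferent point is the midpoint (13+21)/2 = 17; post offices left of it (closer to Firm A at 13) go to Firm A, those right go to Firm B.
  Gamma at 13 (w=60) → Firm A
  Epsilon at 16 (w=80) → Firm A
  Zeta at 21 (w=350) → Firm B
  Alpha at 31 (w=60) → Firm B
  Beta at 32 (w=90) → Firm B
  Delta at 36 (w=4) → Firm B
Firm A captures 140; Firm B captures 504.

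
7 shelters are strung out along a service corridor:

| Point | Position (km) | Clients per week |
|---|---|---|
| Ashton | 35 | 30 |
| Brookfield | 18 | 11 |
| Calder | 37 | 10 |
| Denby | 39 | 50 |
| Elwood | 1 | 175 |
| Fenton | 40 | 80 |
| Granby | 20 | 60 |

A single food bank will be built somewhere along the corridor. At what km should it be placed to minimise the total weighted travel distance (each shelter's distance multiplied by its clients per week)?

x = 20

For a sum of weighted absolute distances on a line, the optimum is the weighted median (not the mean). Total weight W = 416; half-weight = 208.
Sort by position and accumulate weight:
  km 1 (Elwood, w=175) → cum 175
  km 18 (Brookfield, w=11) → cum 186
  km 20 (Granby, w=60) → cum 246  ≥ 208 → median here
  km 35 (Ashton, w=30) → cum 276
  km 37 (Calder, w=10) → cum 286
  km 39 (Denby, w=50) → cum 336
  km 40 (Fenton, w=80) → cum 416
Optimal location: km 20.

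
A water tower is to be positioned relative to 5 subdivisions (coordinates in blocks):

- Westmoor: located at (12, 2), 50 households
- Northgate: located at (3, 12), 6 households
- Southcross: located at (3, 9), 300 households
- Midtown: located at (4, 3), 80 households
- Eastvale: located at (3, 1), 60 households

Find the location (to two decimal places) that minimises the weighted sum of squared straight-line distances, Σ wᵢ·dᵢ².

(4.07, 6.40)

The minimiser of Σwᵢ‖p−pᵢ‖² is the weighted centroid p* = (Σwᵢpᵢ)/(Σwᵢ).
Σwᵢ = 496.
Σwᵢxᵢ = 50·12 + 6·3 + 300·3 + 80·4 + 60·3 = 2018.
Σwᵢyᵢ = 50·2 + 6·12 + 300·9 + 80·3 + 60·1 = 3172.
x* = 2018/496 = 4.07, y* = 3172/496 = 6.40.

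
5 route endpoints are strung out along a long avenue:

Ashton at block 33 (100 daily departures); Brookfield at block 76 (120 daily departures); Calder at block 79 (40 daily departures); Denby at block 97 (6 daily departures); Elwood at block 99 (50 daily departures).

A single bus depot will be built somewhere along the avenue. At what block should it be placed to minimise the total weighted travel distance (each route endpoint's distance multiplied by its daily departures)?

x = 76

For a sum of weighted absolute distances on a line, the optimum is the weighted median (not the mean). Total weight W = 316; half-weight = 158.
Sort by position and accumulate weight:
  block 33 (Ashton, w=100) → cum 100
  block 76 (Brookfield, w=120) → cum 220  ≥ 158 → median here
  block 79 (Calder, w=40) → cum 260
  block 97 (Denby, w=6) → cum 266
  block 99 (Elwood, w=50) → cum 316
Optimal location: block 76.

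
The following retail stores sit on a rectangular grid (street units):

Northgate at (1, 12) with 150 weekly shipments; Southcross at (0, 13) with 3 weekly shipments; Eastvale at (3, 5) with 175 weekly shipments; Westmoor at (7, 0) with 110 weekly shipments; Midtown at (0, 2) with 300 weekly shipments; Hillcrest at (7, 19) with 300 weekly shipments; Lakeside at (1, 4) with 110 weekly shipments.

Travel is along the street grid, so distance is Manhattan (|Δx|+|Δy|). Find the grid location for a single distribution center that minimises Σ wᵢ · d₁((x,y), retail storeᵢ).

(3, 5)

Manhattan distance separates: Σwᵢ(|x−xᵢ|+|y−yᵢ|) = Σwᵢ|x−xᵢ| + Σwᵢ|y−yᵢ|, so x and y are optimised independently as 1-D weighted medians.
Total weight W = 1148; half = 574.
x-coordinate, sorted with cumulative weight:
  x=0 (Southcross, w=3) cum 3
  x=0 (Midtown, w=300) cum 303
  x=1 (Northgate, w=150) cum 453
  x=1 (Lakeside, w=110) cum 563
  x=3 (Eastvale, w=175) cum 738  ← median
  x=7 (Westmoor, w=110) cum 848
  x=7 (Hillcrest, w=300) cum 1148
⇒ x* = 3
y-coordinate, sorted with cumulative weight:
  y=0 (Westmoor, w=110) cum 110
  y=2 (Midtown, w=300) cum 410
  y=4 (Lakeside, w=110) cum 520
  y=5 (Eastvale, w=175) cum 695  ← median
  y=12 (Northgate, w=150) cum 845
  y=13 (Southcross, w=3) cum 848
  y=19 (Hillcrest, w=300) cum 1148
⇒ y* = 5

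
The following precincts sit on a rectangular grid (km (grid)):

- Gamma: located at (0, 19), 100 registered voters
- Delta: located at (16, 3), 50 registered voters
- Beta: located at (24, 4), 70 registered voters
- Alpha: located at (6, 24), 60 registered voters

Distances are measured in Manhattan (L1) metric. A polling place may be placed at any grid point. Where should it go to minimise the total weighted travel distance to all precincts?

Manhattan distance separates: Σwᵢ(|x−xᵢ|+|y−yᵢ|) = Σwᵢ|x−xᵢ| + Σwᵢ|y−yᵢ|, so x and y are optimised independently as 1-D weighted medians.
Total weight W = 280; half = 140.
x-coordinate, sorted with cumulative weight:
  x=0 (Gamma, w=100) cum 100
  x=6 (Alpha, w=60) cum 160  ← median
  x=16 (Delta, w=50) cum 210
  x=24 (Beta, w=70) cum 280
⇒ x* = 6
y-coordinate, sorted with cumulative weight:
  y=3 (Delta, w=50) cum 50
  y=4 (Beta, w=70) cum 120
  y=19 (Gamma, w=100) cum 220  ← median
  y=24 (Alpha, w=60) cum 280
⇒ y* = 19

(6, 19)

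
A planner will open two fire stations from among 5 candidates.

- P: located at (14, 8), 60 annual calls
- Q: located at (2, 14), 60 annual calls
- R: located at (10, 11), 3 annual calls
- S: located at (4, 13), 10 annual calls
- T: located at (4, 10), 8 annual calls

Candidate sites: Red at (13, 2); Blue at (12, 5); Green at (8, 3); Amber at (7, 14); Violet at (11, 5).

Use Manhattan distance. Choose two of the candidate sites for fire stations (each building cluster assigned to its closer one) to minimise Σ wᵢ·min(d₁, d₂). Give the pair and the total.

{Blue, Amber}, total 714

Evaluate every pair (each demand assigned to the nearer of the two):
  {Blue, Amber}: total = 714
  {Amber, Violet}: total = 774
  {Red, Amber}: total = 834
  {Green, Amber}: total = 1074
  {Blue, Green}: total = 1572
  {Green, Violet}: total = 1629
  {Blue, Violet}: total = 1647
  {Red, Green}: total = 1698
  {Red, Violet}: total = 1707
  {Red, Blue}: total = 1728
Best pair: {Blue, Amber} with total 714.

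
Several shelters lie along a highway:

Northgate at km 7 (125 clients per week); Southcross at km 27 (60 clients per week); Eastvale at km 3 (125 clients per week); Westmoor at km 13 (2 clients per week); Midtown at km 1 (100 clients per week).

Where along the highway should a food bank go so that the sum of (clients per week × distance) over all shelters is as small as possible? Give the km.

For a sum of weighted absolute distances on a line, the optimum is the weighted median (not the mean). Total weight W = 412; half-weight = 206.
Sort by position and accumulate weight:
  km 1 (Midtown, w=100) → cum 100
  km 3 (Eastvale, w=125) → cum 225  ≥ 206 → median here
  km 7 (Northgate, w=125) → cum 350
  km 13 (Westmoor, w=2) → cum 352
  km 27 (Southcross, w=60) → cum 412
Optimal location: km 3.

x = 3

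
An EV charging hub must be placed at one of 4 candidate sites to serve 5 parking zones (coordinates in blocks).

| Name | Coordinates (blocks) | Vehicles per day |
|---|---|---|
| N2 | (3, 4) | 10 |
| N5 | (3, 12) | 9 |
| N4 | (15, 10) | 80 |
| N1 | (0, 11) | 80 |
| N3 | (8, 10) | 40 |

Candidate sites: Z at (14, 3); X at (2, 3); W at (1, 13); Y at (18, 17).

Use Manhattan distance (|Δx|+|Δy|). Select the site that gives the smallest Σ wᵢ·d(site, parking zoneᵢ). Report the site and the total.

Total weighted distance at each candidate:
  Z (14, 3): total = 3220
  X (2, 3): total = 3030
  W (1, 13): total = 2137
  Y (18, 17): total = 3860
Minimum is at W with total 2137 blocks.

W, total 2137 blocks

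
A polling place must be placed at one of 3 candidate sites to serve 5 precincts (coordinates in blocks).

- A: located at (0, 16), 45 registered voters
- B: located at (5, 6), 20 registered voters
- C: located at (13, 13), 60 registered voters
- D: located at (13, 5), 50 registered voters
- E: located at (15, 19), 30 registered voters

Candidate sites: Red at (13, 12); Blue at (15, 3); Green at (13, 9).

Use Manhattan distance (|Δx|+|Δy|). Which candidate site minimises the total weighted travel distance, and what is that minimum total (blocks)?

Total weighted distance at each candidate:
  Red (13, 12): total = 1725
  Blue (15, 3): total = 2920
  Green (13, 9): total = 1920
Minimum is at Red with total 1725 blocks.

Red, total 1725 blocks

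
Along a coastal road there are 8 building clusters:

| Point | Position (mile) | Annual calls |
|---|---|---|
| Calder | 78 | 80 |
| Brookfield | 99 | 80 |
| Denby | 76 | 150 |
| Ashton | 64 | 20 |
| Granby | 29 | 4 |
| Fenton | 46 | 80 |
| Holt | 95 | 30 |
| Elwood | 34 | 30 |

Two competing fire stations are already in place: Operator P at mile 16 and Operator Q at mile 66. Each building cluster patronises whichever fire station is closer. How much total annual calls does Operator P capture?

The indifferent point is the midpoint (16+66)/2 = 41; building clusters left of it (closer to Operator P at 16) go to Operator P, those right go to Operator Q.
  Granby at 29 (w=4) → Operator P
  Elwood at 34 (w=30) → Operator P
  Fenton at 46 (w=80) → Operator Q
  Ashton at 64 (w=20) → Operator Q
  Denby at 76 (w=150) → Operator Q
  Calder at 78 (w=80) → Operator Q
  Holt at 95 (w=30) → Operator Q
  Brookfield at 99 (w=80) → Operator Q
Operator P captures 34; Operator Q captures 440.

34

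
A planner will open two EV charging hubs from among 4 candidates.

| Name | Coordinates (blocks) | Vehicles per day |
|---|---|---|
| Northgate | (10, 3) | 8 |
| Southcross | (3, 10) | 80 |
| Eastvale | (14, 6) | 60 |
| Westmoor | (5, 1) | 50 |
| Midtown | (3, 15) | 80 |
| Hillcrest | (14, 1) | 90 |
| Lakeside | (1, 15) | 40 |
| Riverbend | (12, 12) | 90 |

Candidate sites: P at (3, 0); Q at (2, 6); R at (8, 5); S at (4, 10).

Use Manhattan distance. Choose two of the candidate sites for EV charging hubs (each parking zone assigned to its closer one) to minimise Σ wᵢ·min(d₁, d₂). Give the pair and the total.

{R, S}, total 3482

Evaluate every pair (each demand assigned to the nearer of the two):
  {R, S}: total = 3482
  {P, S}: total = 3930
  {Q, R}: total = 4292
  {Q, S}: total = 4518
  {P, Q}: total = 5070
  {P, R}: total = 5172
Best pair: {R, S} with total 3482.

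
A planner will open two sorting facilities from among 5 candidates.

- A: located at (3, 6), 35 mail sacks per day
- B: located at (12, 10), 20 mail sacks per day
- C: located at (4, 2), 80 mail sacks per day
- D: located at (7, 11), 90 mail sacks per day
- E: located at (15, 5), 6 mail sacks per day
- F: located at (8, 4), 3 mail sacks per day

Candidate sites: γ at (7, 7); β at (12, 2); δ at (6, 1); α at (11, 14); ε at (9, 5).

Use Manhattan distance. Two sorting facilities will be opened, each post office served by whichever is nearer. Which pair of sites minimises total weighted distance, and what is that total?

Evaluate every pair (each demand assigned to the nearer of the two):
  {γ, δ}: total = 1007
  {δ, α}: total = 1343
  {γ, α}: total = 1347
  {γ, ε}: total = 1377
  {γ, β}: total = 1383
  {δ, ε}: total = 1407
  {α, ε}: total = 1657
  {β, δ}: total = 1721
  {β, ε}: total = 1807
  {β, α}: total = 1879
Best pair: {γ, δ} with total 1007.

{γ, δ}, total 1007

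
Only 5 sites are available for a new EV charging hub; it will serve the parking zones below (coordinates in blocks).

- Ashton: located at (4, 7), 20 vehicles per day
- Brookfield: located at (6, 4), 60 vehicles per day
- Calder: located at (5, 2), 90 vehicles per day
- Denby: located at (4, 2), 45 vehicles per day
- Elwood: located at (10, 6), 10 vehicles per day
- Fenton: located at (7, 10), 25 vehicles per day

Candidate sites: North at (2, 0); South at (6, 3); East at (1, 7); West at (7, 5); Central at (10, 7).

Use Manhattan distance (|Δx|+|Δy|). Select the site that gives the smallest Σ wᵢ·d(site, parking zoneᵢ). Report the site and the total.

South, total 765 blocks

Total weighted distance at each candidate:
  North (2, 0): total = 1805
  South (6, 3): total = 765
  East (1, 7): total = 2035
  West (7, 5): total = 1105
  Central (10, 7): total = 2095
Minimum is at South with total 765 blocks.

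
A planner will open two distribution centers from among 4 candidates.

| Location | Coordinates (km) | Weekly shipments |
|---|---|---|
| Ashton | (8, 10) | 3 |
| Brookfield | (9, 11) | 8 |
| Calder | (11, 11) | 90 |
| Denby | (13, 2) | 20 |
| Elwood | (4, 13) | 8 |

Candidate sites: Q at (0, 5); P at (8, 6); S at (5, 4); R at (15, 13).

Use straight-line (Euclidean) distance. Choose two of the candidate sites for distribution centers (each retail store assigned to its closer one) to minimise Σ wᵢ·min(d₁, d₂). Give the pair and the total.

{P, R}, total 647.8

Evaluate every pair (each demand assigned to the nearer of the two):
  {P, R}: total = 647.8
  {S, R}: total = 710.6
  {Q, P}: total = 770.1
  {P, S}: total = 770.1
  {Q, R}: total = 771.1
  {Q, S}: total = 1150.9
Best pair: {P, R} with total 647.8.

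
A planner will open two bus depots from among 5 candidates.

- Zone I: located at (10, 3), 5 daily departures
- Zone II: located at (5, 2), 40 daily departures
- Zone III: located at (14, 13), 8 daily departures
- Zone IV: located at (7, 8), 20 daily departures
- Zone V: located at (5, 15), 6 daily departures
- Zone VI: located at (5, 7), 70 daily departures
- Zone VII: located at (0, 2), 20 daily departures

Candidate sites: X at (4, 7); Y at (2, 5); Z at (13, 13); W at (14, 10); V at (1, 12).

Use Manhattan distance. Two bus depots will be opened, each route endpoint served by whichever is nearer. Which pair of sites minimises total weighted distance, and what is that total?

Evaluate every pair (each demand assigned to the nearer of the two):
  {X, Z}: total = 682
  {X, W}: total = 698
  {X, Y}: total = 722
  {X, V}: total = 774
  {Y, Z}: total = 968
  {Y, W}: total = 1002
  {Y, V}: total = 1054
  {W, V}: total = 1711
  {Z, V}: total = 1725
  {Z, W}: total = 2263
Best pair: {X, Z} with total 682.

{X, Z}, total 682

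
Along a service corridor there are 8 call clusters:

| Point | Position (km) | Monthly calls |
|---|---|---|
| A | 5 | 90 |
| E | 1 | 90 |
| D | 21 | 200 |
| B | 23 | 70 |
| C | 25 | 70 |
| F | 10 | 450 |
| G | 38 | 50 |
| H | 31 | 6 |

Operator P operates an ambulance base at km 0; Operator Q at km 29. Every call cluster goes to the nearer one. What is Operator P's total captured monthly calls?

630

The indifferent point is the midpoint (0+29)/2 = 14.5; call clusters left of it (closer to Operator P at 0) go to Operator P, those right go to Operator Q.
  E at 1 (w=90) → Operator P
  A at 5 (w=90) → Operator P
  F at 10 (w=450) → Operator P
  D at 21 (w=200) → Operator Q
  B at 23 (w=70) → Operator Q
  C at 25 (w=70) → Operator Q
  H at 31 (w=6) → Operator Q
  G at 38 (w=50) → Operator Q
Operator P captures 630; Operator Q captures 396.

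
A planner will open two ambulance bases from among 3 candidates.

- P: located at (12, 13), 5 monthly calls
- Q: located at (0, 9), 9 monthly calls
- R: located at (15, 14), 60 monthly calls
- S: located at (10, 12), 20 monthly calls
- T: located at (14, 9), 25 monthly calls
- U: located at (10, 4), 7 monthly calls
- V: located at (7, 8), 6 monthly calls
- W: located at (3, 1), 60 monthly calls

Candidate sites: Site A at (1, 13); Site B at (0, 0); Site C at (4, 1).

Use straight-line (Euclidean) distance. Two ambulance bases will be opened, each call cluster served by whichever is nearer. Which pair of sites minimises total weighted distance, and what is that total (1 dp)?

Evaluate every pair (each demand assigned to the nearer of the two):
  {Site A, Site C}: total = 1588.2
  {Site A, Site B}: total = 1767.4
  {Site B, Site C}: total = 1897.8
Best pair: {Site A, Site C} with total 1588.2.

{Site A, Site C}, total 1588.2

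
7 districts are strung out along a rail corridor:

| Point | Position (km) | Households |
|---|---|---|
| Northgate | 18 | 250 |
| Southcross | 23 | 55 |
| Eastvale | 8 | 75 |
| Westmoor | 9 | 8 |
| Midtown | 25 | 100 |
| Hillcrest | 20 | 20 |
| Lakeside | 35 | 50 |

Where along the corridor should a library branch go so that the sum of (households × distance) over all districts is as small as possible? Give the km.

For a sum of weighted absolute distances on a line, the optimum is the weighted median (not the mean). Total weight W = 558; half-weight = 279.
Sort by position and accumulate weight:
  km 8 (Eastvale, w=75) → cum 75
  km 9 (Westmoor, w=8) → cum 83
  km 18 (Northgate, w=250) → cum 333  ≥ 279 → median here
  km 20 (Hillcrest, w=20) → cum 353
  km 23 (Southcross, w=55) → cum 408
  km 25 (Midtown, w=100) → cum 508
  km 35 (Lakeside, w=50) → cum 558
Optimal location: km 18.

x = 18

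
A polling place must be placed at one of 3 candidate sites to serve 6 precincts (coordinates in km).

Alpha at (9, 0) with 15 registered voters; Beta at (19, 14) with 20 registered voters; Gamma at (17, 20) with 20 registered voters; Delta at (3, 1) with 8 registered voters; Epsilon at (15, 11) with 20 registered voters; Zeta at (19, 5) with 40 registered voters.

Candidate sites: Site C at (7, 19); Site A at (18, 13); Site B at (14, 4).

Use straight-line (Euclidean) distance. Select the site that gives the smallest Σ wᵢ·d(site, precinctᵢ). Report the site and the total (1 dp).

Total weighted distance at each candidate:
  Site C (7, 19): total = 1858.9
  Site A (18, 13): total = 955.2
  Site B (14, 4): total = 1081.8
Minimum is at Site A with total 955.2 km.

Site A, total 955.2 km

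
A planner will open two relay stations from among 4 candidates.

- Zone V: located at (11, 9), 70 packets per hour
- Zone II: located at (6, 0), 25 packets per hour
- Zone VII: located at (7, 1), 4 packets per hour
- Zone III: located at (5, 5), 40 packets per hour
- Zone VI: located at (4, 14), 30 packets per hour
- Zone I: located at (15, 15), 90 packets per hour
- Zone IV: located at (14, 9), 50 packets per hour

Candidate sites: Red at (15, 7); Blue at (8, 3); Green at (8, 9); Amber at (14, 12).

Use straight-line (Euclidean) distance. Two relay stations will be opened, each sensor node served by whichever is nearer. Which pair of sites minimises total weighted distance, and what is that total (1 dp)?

Evaluate every pair (each demand assigned to the nearer of the two):
  {Blue, Amber}: total = 1280.8
  {Green, Amber}: total = 1299.4
  {Red, Green}: total = 1696.6
  {Red, Amber}: total = 1732.3
  {Red, Blue}: total = 1739.3
  {Blue, Green}: total = 1775.2
Best pair: {Blue, Amber} with total 1280.8.

{Blue, Amber}, total 1280.8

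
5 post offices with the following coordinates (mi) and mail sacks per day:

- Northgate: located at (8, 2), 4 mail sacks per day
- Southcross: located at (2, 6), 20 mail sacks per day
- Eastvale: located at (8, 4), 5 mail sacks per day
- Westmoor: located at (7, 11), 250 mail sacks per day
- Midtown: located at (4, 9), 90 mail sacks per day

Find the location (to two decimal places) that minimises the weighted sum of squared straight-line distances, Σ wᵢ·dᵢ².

The minimiser of Σwᵢ‖p−pᵢ‖² is the weighted centroid p* = (Σwᵢpᵢ)/(Σwᵢ).
Σwᵢ = 369.
Σwᵢxᵢ = 4·8 + 20·2 + 5·8 + 250·7 + 90·4 = 2222.
Σwᵢyᵢ = 4·2 + 20·6 + 5·4 + 250·11 + 90·9 = 3708.
x* = 2222/369 = 6.02, y* = 3708/369 = 10.05.

(6.02, 10.05)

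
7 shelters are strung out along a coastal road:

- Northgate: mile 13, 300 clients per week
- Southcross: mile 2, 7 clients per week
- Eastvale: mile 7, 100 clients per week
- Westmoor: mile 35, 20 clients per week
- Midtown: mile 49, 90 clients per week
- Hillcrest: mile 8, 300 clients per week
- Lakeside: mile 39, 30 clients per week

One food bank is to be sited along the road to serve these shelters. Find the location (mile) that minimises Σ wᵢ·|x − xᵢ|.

x = 13

For a sum of weighted absolute distances on a line, the optimum is the weighted median (not the mean). Total weight W = 847; half-weight = 423.5.
Sort by position and accumulate weight:
  mile 2 (Southcross, w=7) → cum 7
  mile 7 (Eastvale, w=100) → cum 107
  mile 8 (Hillcrest, w=300) → cum 407
  mile 13 (Northgate, w=300) → cum 707  ≥ 423.5 → median here
  mile 35 (Westmoor, w=20) → cum 727
  mile 39 (Lakeside, w=30) → cum 757
  mile 49 (Midtown, w=90) → cum 847
Optimal location: mile 13.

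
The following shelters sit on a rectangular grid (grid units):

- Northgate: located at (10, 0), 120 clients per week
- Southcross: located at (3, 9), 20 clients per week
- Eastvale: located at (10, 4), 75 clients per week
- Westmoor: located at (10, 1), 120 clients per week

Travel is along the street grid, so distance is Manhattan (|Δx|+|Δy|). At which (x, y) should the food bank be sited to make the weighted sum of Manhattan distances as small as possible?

Manhattan distance separates: Σwᵢ(|x−xᵢ|+|y−yᵢ|) = Σwᵢ|x−xᵢ| + Σwᵢ|y−yᵢ|, so x and y are optimised independently as 1-D weighted medians.
Total weight W = 335; half = 167.5.
x-coordinate, sorted with cumulative weight:
  x=3 (Southcross, w=20) cum 20
  x=10 (Northgate, w=120) cum 140
  x=10 (Eastvale, w=75) cum 215  ← median
  x=10 (Westmoor, w=120) cum 335
⇒ x* = 10
y-coordinate, sorted with cumulative weight:
  y=0 (Northgate, w=120) cum 120
  y=1 (Westmoor, w=120) cum 240  ← median
  y=4 (Eastvale, w=75) cum 315
  y=9 (Southcross, w=20) cum 335
⇒ y* = 1

(10, 1)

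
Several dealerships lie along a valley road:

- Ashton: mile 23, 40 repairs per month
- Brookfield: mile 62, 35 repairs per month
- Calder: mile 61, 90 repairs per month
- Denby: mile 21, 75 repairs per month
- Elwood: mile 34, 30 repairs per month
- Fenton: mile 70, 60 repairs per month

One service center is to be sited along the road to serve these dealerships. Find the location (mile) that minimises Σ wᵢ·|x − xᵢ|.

For a sum of weighted absolute distances on a line, the optimum is the weighted median (not the mean). Total weight W = 330; half-weight = 165.
Sort by position and accumulate weight:
  mile 21 (Denby, w=75) → cum 75
  mile 23 (Ashton, w=40) → cum 115
  mile 34 (Elwood, w=30) → cum 145
  mile 61 (Calder, w=90) → cum 235  ≥ 165 → median here
  mile 62 (Brookfield, w=35) → cum 270
  mile 70 (Fenton, w=60) → cum 330
Optimal location: mile 61.

x = 61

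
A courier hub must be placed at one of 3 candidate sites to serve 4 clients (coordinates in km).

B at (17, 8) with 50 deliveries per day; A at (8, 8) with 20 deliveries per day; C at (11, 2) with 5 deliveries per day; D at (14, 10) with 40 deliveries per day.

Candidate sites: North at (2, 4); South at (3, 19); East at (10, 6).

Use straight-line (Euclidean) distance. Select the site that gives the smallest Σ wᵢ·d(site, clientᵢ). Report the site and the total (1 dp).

East, total 667.5 km

Total weighted distance at each candidate:
  North (2, 4): total = 1503.2
  South (3, 19): total = 1794.3
  East (10, 6): total = 667.5
Minimum is at East with total 667.5 km.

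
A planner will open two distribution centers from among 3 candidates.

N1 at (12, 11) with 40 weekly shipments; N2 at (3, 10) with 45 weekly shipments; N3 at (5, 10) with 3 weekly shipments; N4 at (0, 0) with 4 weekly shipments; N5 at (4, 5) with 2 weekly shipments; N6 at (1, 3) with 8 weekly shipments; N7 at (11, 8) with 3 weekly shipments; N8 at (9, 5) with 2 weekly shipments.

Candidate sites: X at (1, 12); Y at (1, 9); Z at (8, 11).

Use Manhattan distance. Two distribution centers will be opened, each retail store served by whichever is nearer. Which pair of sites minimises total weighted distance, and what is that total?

{Y, Z}, total 441

Evaluate every pair (each demand assigned to the nearer of the two):
  {Y, Z}: total = 441
  {X, Z}: total = 528
  {X, Y}: total = 789
Best pair: {Y, Z} with total 441.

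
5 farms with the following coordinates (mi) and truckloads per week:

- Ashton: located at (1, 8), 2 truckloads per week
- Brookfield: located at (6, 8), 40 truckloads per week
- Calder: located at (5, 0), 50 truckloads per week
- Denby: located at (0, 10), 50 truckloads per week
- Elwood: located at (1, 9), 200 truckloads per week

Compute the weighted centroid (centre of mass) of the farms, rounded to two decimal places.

(2.02, 7.71)

The minimiser of Σwᵢ‖p−pᵢ‖² is the weighted centroid p* = (Σwᵢpᵢ)/(Σwᵢ).
Σwᵢ = 342.
Σwᵢxᵢ = 2·1 + 40·6 + 50·5 + 50·0 + 200·1 = 692.
Σwᵢyᵢ = 2·8 + 40·8 + 50·0 + 50·10 + 200·9 = 2636.
x* = 692/342 = 2.02, y* = 2636/342 = 7.71.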